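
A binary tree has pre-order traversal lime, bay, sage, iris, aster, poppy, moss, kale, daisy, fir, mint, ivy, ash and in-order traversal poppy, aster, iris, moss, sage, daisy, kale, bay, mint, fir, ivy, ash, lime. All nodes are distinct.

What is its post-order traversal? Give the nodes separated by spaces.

The first element of pre-order is the root; it splits in-order into left and right subtrees.
Root lime: left subtree has 12 nodes {poppy, aster, iris, moss, sage, daisy, kale, bay, mint, fir, ivy, ash}, right has 0 { }.
  Root bay: left subtree has 7 nodes {poppy, aster, iris, moss, sage, daisy, kale}, right has 4 {mint, fir, ivy, ash}.
    Root sage: left subtree has 4 nodes {poppy, aster, iris, moss}, right has 2 {daisy, kale}.
      Root iris: left subtree has 2 nodes {poppy, aster}, right has 1 {moss}.
        Root aster: left subtree has 1 node {poppy}, right has 0 { }.
      Root kale: left subtree has 1 node {daisy}, right has 0 { }.
    Root fir: left subtree has 1 node {mint}, right has 2 {ivy, ash}.
      Root ivy: left subtree has 0 nodes { }, right has 1 {ash}.

poppy aster moss iris daisy kale sage mint ash ivy fir bay lime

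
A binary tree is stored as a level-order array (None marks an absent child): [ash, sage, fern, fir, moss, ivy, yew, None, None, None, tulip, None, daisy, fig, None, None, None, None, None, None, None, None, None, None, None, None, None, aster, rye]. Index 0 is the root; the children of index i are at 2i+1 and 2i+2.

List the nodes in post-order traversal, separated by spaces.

Post-order visits the left subtree, then the right subtree, then the node.
At ash: go left to sage.
  At sage: go left to fir.
    fir is a leaf — visit fir.
  At sage: go right to moss.
    At moss: no left child.
    At moss: go right to tulip.
      tulip is a leaf — visit tulip.
    Visit moss.
  Visit sage.
At ash: go right to fern.
  At fern: go left to ivy.
    At ivy: no left child.
    At ivy: go right to daisy.
      daisy is a leaf — visit daisy.
    Visit ivy.
  At fern: go right to yew.
    At yew: go left to fig.
      At fig: go left to aster.
        aster is a leaf — visit aster.
      At fig: go right to rye.
        rye is a leaf — visit rye.
      Visit fig.
    At yew: no right child.
    Visit yew.
  Visit fern.
Visit ash.

fir tulip moss sage daisy ivy aster rye fig yew fern ash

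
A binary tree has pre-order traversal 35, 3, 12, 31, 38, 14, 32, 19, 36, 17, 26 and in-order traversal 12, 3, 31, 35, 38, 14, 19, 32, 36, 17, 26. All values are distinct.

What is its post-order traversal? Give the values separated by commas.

12, 31, 3, 19, 26, 17, 36, 32, 14, 38, 35

The first element of pre-order is the root; it splits in-order into left and right subtrees.
Root 35: left subtree has 3 nodes {12, 3, 31}, right has 7 {38, 14, 19, 32, 36, 17, 26}.
  Root 3: left subtree has 1 node {12}, right has 1 {31}.
  Root 38: left subtree has 0 nodes { }, right has 6 {14, 19, 32, 36, 17, 26}.
    Root 14: left subtree has 0 nodes { }, right has 5 {19, 32, 36, 17, 26}.
      Root 32: left subtree has 1 node {19}, right has 3 {36, 17, 26}.
        Root 36: left subtree has 0 nodes { }, right has 2 {17, 26}.
          Root 17: left subtree has 0 nodes { }, right has 1 {26}.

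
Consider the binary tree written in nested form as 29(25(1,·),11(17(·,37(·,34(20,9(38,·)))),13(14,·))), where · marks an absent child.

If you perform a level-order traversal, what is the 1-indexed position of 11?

Level-order visits nodes level by level from the root, left to right within each level.
Level 0: 29
Level 1: 25, 11
Level 2: 1, 17, 13
Level 3: 37, 14
Level 4: 34
Level 5: 20, 9
Level 6: 38
Full level-order sequence: 29, 25, 11, 1, 17, 13, 37, 14, 34, 20, 9, 38.

3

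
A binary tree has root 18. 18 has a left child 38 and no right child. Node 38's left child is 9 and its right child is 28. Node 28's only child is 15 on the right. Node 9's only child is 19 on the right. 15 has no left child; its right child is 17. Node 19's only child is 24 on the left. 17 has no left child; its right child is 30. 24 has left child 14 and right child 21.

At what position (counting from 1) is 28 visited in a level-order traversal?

4

Level-order visits nodes level by level from the root, left to right within each level.
Level 0: 18
Level 1: 38
Level 2: 9, 28
Level 3: 19, 15
Level 4: 24, 17
Level 5: 14, 21, 30
Full level-order sequence: 18, 38, 9, 28, 19, 15, 24, 17, 14, 21, 30.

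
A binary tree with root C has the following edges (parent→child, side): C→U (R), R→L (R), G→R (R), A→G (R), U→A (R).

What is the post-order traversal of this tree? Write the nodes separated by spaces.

Post-order visits the left subtree, then the right subtree, then the node.
At C: no left child.
At C: go right to U.
  At U: no left child.
  At U: go right to A.
    At A: no left child.
    At A: go right to G.
      At G: no left child.
      At G: go right to R.
        At R: no left child.
        At R: go right to L.
          L is a leaf — visit L.
        Visit R.
      Visit G.
    Visit A.
  Visit U.
Visit C.

L R G A U C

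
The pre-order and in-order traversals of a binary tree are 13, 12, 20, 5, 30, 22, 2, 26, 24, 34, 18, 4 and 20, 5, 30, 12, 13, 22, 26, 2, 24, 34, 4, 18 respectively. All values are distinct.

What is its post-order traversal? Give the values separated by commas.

The first element of pre-order is the root; it splits in-order into left and right subtrees.
Root 13: left subtree has 4 nodes {20, 5, 30, 12}, right has 7 {22, 26, 2, 24, 34, 4, 18}.
  Root 12: left subtree has 3 nodes {20, 5, 30}, right has 0 { }.
    Root 20: left subtree has 0 nodes { }, right has 2 {5, 30}.
      Root 5: left subtree has 0 nodes { }, right has 1 {30}.
  Root 22: left subtree has 0 nodes { }, right has 6 {26, 2, 24, 34, 4, 18}.
    Root 2: left subtree has 1 node {26}, right has 4 {24, 34, 4, 18}.
      Root 24: left subtree has 0 nodes { }, right has 3 {34, 4, 18}.
        Root 34: left subtree has 0 nodes { }, right has 2 {4, 18}.
          Root 18: left subtree has 1 node {4}, right has 0 { }.

30, 5, 20, 12, 26, 4, 18, 34, 24, 2, 22, 13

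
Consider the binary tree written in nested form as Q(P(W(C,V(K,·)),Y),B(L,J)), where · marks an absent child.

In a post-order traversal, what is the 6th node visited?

Post-order visits the left subtree, then the right subtree, then the node.
At Q: go left to P.
  At P: go left to W.
    At W: go left to C.
      C is a leaf — visit C.
    At W: go right to V.
      At V: go left to K.
        K is a leaf — visit K.
      At V: no right child.
      Visit V.
    Visit W.
  At P: go right to Y.
    Y is a leaf — visit Y.
  Visit P.
At Q: go right to B.
  At B: go left to L.
    L is a leaf — visit L.
  At B: go right to J.
    J is a leaf — visit J.
  Visit B.
Visit Q.
Full post-order sequence: C, K, V, W, Y, P, L, J, B, Q.

P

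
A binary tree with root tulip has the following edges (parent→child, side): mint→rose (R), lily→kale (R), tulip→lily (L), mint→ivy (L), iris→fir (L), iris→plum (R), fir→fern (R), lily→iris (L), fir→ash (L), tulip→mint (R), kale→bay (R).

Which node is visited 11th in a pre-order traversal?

ivy

Pre-order visits the node, then its left subtree, then its right subtree.
Visit tulip.
At tulip: go left to lily.
  Visit lily.
  At lily: go left to iris.
    Visit iris.
    At iris: go left to fir.
      Visit fir.
      At fir: go left to ash.
        ash is a leaf — visit ash.
      At fir: go right to fern.
        fern is a leaf — visit fern.
    At iris: go right to plum.
      plum is a leaf — visit plum.
  At lily: go right to kale.
    Visit kale.
    At kale: no left child.
    At kale: go right to bay.
      bay is a leaf — visit bay.
At tulip: go right to mint.
  Visit mint.
  At mint: go left to ivy.
    ivy is a leaf — visit ivy.
  At mint: go right to rose.
    rose is a leaf — visit rose.
Full pre-order sequence: tulip, lily, iris, fir, ash, fern, plum, kale, bay, mint, ivy, rose.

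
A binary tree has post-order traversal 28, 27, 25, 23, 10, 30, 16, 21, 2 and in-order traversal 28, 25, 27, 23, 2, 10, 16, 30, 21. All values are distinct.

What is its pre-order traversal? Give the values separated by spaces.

The last element of post-order is the root; it splits in-order into left and right subtrees.
Root 2: left subtree has 4 nodes {28, 25, 27, 23}, right has 4 {10, 16, 30, 21}.
  Root 23: left subtree has 3 nodes {28, 25, 27}, right has 0 { }.
    Root 25: left subtree has 1 node {28}, right has 1 {27}.
  Root 21: left subtree has 3 nodes {10, 16, 30}, right has 0 { }.
    Root 16: left subtree has 1 node {10}, right has 1 {30}.

2 23 25 28 27 21 16 10 30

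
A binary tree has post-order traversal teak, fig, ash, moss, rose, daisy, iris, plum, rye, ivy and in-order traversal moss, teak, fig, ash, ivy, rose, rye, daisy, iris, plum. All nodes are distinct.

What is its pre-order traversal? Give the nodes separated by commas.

The last element of post-order is the root; it splits in-order into left and right subtrees.
Root ivy: left subtree has 4 nodes {moss, teak, fig, ash}, right has 5 {rose, rye, daisy, iris, plum}.
  Root moss: left subtree has 0 nodes { }, right has 3 {teak, fig, ash}.
    Root ash: left subtree has 2 nodes {teak, fig}, right has 0 { }.
      Root fig: left subtree has 1 node {teak}, right has 0 { }.
  Root rye: left subtree has 1 node {rose}, right has 3 {daisy, iris, plum}.
    Root plum: left subtree has 2 nodes {daisy, iris}, right has 0 { }.
      Root iris: left subtree has 1 node {daisy}, right has 0 { }.

ivy, moss, ash, fig, teak, rye, rose, plum, iris, daisy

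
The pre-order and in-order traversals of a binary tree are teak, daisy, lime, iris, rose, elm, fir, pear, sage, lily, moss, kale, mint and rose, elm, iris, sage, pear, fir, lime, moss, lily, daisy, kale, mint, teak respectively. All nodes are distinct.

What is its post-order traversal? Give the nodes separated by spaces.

elm rose sage pear fir iris moss lily lime mint kale daisy teak

The first element of pre-order is the root; it splits in-order into left and right subtrees.
Root teak: left subtree has 12 nodes {rose, elm, iris, sage, pear, fir, lime, moss, lily, daisy, kale, mint}, right has 0 { }.
  Root daisy: left subtree has 9 nodes {rose, elm, iris, sage, pear, fir, lime, moss, lily}, right has 2 {kale, mint}.
    Root lime: left subtree has 6 nodes {rose, elm, iris, sage, pear, fir}, right has 2 {moss, lily}.
      Root iris: left subtree has 2 nodes {rose, elm}, right has 3 {sage, pear, fir}.
        Root rose: left subtree has 0 nodes { }, right has 1 {elm}.
        Root fir: left subtree has 2 nodes {sage, pear}, right has 0 { }.
          Root pear: left subtree has 1 node {sage}, right has 0 { }.
      Root lily: left subtree has 1 node {moss}, right has 0 { }.
    Root kale: left subtree has 0 nodes { }, right has 1 {mint}.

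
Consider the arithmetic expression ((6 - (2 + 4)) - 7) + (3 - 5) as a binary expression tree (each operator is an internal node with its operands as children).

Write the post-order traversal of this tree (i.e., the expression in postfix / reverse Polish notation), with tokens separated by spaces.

6 2 4 + - 7 - 3 5 - +

Post-order on an expression tree gives postfix notation: for each operator, emit left operand, right operand, then the operator.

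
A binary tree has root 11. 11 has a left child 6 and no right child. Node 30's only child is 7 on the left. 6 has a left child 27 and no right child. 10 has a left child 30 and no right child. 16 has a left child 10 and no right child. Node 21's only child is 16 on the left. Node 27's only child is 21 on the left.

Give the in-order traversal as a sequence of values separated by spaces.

In-order visits the left subtree, then the node, then the right subtree.
At 11: go left to 6.
  At 6: go left to 27.
    At 27: go left to 21.
      At 21: go left to 16.
        At 16: go left to 10.
          At 10: go left to 30.
            At 30: go left to 7.
              7 is a leaf — visit 7.
            Visit 30.
            At 30: no right child.
          Visit 10.
          At 10: no right child.
        Visit 16.
        At 16: no right child.
      Visit 21.
      At 21: no right child.
    Visit 27.
    At 27: no right child.
  Visit 6.
  At 6: no right child.
Visit 11.
At 11: no right child.

7 30 10 16 21 27 6 11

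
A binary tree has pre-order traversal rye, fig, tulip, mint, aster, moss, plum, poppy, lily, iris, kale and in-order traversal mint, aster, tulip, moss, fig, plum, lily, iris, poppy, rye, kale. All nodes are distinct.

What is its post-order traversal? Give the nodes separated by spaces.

The first element of pre-order is the root; it splits in-order into left and right subtrees.
Root rye: left subtree has 9 nodes {mint, aster, tulip, moss, fig, plum, lily, iris, poppy}, right has 1 {kale}.
  Root fig: left subtree has 4 nodes {mint, aster, tulip, moss}, right has 4 {plum, lily, iris, poppy}.
    Root tulip: left subtree has 2 nodes {mint, aster}, right has 1 {moss}.
      Root mint: left subtree has 0 nodes { }, right has 1 {aster}.
    Root plum: left subtree has 0 nodes { }, right has 3 {lily, iris, poppy}.
      Root poppy: left subtree has 2 nodes {lily, iris}, right has 0 { }.
        Root lily: left subtree has 0 nodes { }, right has 1 {iris}.

aster mint moss tulip iris lily poppy plum fig kale rye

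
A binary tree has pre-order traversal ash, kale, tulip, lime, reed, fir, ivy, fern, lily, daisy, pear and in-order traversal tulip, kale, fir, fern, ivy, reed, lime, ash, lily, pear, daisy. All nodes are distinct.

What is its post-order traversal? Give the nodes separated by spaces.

tulip fern ivy fir reed lime kale pear daisy lily ash

The first element of pre-order is the root; it splits in-order into left and right subtrees.
Root ash: left subtree has 7 nodes {tulip, kale, fir, fern, ivy, reed, lime}, right has 3 {lily, pear, daisy}.
  Root kale: left subtree has 1 node {tulip}, right has 5 {fir, fern, ivy, reed, lime}.
    Root lime: left subtree has 4 nodes {fir, fern, ivy, reed}, right has 0 { }.
      Root reed: left subtree has 3 nodes {fir, fern, ivy}, right has 0 { }.
        Root fir: left subtree has 0 nodes { }, right has 2 {fern, ivy}.
          Root ivy: left subtree has 1 node {fern}, right has 0 { }.
  Root lily: left subtree has 0 nodes { }, right has 2 {pear, daisy}.
    Root daisy: left subtree has 1 node {pear}, right has 0 { }.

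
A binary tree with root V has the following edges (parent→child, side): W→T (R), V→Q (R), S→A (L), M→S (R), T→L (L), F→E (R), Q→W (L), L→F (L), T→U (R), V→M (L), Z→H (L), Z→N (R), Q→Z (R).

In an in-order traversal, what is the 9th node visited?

In-order visits the left subtree, then the node, then the right subtree.
At V: go left to M.
  At M: no left child.
  Visit M.
  At M: go right to S.
    At S: go left to A.
      A is a leaf — visit A.
    Visit S.
    At S: no right child.
Visit V.
At V: go right to Q.
  At Q: go left to W.
    At W: no left child.
    Visit W.
    At W: go right to T.
      At T: go left to L.
        At L: go left to F.
          At F: no left child.
          Visit F.
          At F: go right to E.
            E is a leaf — visit E.
        Visit L.
        At L: no right child.
      Visit T.
      At T: go right to U.
        U is a leaf — visit U.
  Visit Q.
  At Q: go right to Z.
    At Z: go left to H.
      H is a leaf — visit H.
    Visit Z.
    At Z: go right to N.
      N is a leaf — visit N.
Full in-order sequence: M, A, S, V, W, F, E, L, T, U, Q, H, Z, N.

T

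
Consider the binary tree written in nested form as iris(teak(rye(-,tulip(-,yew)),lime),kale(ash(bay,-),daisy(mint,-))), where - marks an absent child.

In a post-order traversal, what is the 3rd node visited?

Post-order visits the left subtree, then the right subtree, then the node.
At iris: go left to teak.
  At teak: go left to rye.
    At rye: no left child.
    At rye: go right to tulip.
      At tulip: no left child.
      At tulip: go right to yew.
        yew is a leaf — visit yew.
      Visit tulip.
    Visit rye.
  At teak: go right to lime.
    lime is a leaf — visit lime.
  Visit teak.
At iris: go right to kale.
  At kale: go left to ash.
    At ash: go left to bay.
      bay is a leaf — visit bay.
    At ash: no right child.
    Visit ash.
  At kale: go right to daisy.
    At daisy: go left to mint.
      mint is a leaf — visit mint.
    At daisy: no right child.
    Visit daisy.
  Visit kale.
Visit iris.
Full post-order sequence: yew, tulip, rye, lime, teak, bay, ash, mint, daisy, kale, iris.

rye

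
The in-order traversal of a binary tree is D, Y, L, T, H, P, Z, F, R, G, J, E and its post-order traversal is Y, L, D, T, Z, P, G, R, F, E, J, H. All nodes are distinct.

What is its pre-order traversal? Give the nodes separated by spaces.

H T D L Y J F P Z R G E

The last element of post-order is the root; it splits in-order into left and right subtrees.
Root H: left subtree has 4 nodes {D, Y, L, T}, right has 7 {P, Z, F, R, G, J, E}.
  Root T: left subtree has 3 nodes {D, Y, L}, right has 0 { }.
    Root D: left subtree has 0 nodes { }, right has 2 {Y, L}.
      Root L: left subtree has 1 node {Y}, right has 0 { }.
  Root J: left subtree has 5 nodes {P, Z, F, R, G}, right has 1 {E}.
    Root F: left subtree has 2 nodes {P, Z}, right has 2 {R, G}.
      Root P: left subtree has 0 nodes { }, right has 1 {Z}.
      Root R: left subtree has 0 nodes { }, right has 1 {G}.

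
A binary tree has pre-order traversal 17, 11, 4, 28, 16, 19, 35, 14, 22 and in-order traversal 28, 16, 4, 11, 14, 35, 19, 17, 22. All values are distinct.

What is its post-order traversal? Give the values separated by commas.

The first element of pre-order is the root; it splits in-order into left and right subtrees.
Root 17: left subtree has 7 nodes {28, 16, 4, 11, 14, 35, 19}, right has 1 {22}.
  Root 11: left subtree has 3 nodes {28, 16, 4}, right has 3 {14, 35, 19}.
    Root 4: left subtree has 2 nodes {28, 16}, right has 0 { }.
      Root 28: left subtree has 0 nodes { }, right has 1 {16}.
    Root 19: left subtree has 2 nodes {14, 35}, right has 0 { }.
      Root 35: left subtree has 1 node {14}, right has 0 { }.

16, 28, 4, 14, 35, 19, 11, 22, 17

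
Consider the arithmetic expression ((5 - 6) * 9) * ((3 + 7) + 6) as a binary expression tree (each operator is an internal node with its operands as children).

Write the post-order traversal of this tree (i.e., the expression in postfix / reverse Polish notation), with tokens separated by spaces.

5 6 - 9 * 3 7 + 6 + *

Post-order on an expression tree gives postfix notation: for each operator, emit left operand, right operand, then the operator.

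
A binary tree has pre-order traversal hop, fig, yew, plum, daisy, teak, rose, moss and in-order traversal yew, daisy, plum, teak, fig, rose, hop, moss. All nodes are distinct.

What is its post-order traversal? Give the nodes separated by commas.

The first element of pre-order is the root; it splits in-order into left and right subtrees.
Root hop: left subtree has 6 nodes {yew, daisy, plum, teak, fig, rose}, right has 1 {moss}.
  Root fig: left subtree has 4 nodes {yew, daisy, plum, teak}, right has 1 {rose}.
    Root yew: left subtree has 0 nodes { }, right has 3 {daisy, plum, teak}.
      Root plum: left subtree has 1 node {daisy}, right has 1 {teak}.

daisy, teak, plum, yew, rose, fig, moss, hop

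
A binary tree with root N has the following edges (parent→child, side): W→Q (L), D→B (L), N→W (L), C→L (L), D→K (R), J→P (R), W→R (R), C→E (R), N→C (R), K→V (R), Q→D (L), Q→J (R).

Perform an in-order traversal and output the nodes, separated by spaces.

B D K V Q J P W R N L C E

In-order visits the left subtree, then the node, then the right subtree.
At N: go left to W.
  At W: go left to Q.
    At Q: go left to D.
      At D: go left to B.
        B is a leaf — visit B.
      Visit D.
      At D: go right to K.
        At K: no left child.
        Visit K.
        At K: go right to V.
          V is a leaf — visit V.
    Visit Q.
    At Q: go right to J.
      At J: no left child.
      Visit J.
      At J: go right to P.
        P is a leaf — visit P.
  Visit W.
  At W: go right to R.
    R is a leaf — visit R.
Visit N.
At N: go right to C.
  At C: go left to L.
    L is a leaf — visit L.
  Visit C.
  At C: go right to E.
    E is a leaf — visit E.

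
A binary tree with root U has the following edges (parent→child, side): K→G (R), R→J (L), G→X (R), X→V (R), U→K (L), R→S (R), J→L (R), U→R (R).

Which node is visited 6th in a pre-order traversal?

Pre-order visits the node, then its left subtree, then its right subtree.
Visit U.
At U: go left to K.
  Visit K.
  At K: no left child.
  At K: go right to G.
    Visit G.
    At G: no left child.
    At G: go right to X.
      Visit X.
      At X: no left child.
      At X: go right to V.
        V is a leaf — visit V.
At U: go right to R.
  Visit R.
  At R: go left to J.
    Visit J.
    At J: no left child.
    At J: go right to L.
      L is a leaf — visit L.
  At R: go right to S.
    S is a leaf — visit S.
Full pre-order sequence: U, K, G, X, V, R, J, L, S.

R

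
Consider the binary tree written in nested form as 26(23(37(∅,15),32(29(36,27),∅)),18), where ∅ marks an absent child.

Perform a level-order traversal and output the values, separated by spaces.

26 23 18 37 32 15 29 36 27

Level-order visits nodes level by level from the root, left to right within each level.
Level 0: 26
Level 1: 23, 18
Level 2: 37, 32
Level 3: 15, 29
Level 4: 36, 27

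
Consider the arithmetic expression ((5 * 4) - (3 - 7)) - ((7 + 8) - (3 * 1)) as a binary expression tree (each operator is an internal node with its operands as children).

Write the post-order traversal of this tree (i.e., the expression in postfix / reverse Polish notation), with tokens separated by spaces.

Post-order on an expression tree gives postfix notation: for each operator, emit left operand, right operand, then the operator.

5 4 * 3 7 - - 7 8 + 3 1 * - -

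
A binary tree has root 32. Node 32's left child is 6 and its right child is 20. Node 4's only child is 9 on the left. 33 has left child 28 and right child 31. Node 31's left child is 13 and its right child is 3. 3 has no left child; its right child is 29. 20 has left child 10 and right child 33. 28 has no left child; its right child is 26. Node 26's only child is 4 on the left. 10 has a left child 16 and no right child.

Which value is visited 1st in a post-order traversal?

6

Post-order visits the left subtree, then the right subtree, then the node.
At 32: go left to 6.
  6 is a leaf — visit 6.
At 32: go right to 20.
  At 20: go left to 10.
    At 10: go left to 16.
      16 is a leaf — visit 16.
    At 10: no right child.
    Visit 10.
  At 20: go right to 33.
    At 33: go left to 28.
      At 28: no left child.
      At 28: go right to 26.
        At 26: go left to 4.
          At 4: go left to 9.
            9 is a leaf — visit 9.
          At 4: no right child.
          Visit 4.
        At 26: no right child.
        Visit 26.
      Visit 28.
    At 33: go right to 31.
      At 31: go left to 13.
        13 is a leaf — visit 13.
      At 31: go right to 3.
        At 3: no left child.
        At 3: go right to 29.
          29 is a leaf — visit 29.
        Visit 3.
      Visit 31.
    Visit 33.
  Visit 20.
Visit 32.
Full post-order sequence: 6, 16, 10, 9, 4, 26, 28, 13, 29, 3, 31, 33, 20, 32.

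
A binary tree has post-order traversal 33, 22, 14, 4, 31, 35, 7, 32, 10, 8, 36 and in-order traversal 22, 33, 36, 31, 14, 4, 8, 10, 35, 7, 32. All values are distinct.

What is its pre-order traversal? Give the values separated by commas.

36, 22, 33, 8, 31, 4, 14, 10, 32, 7, 35

The last element of post-order is the root; it splits in-order into left and right subtrees.
Root 36: left subtree has 2 nodes {22, 33}, right has 8 {31, 14, 4, 8, 10, 35, 7, 32}.
  Root 22: left subtree has 0 nodes { }, right has 1 {33}.
  Root 8: left subtree has 3 nodes {31, 14, 4}, right has 4 {10, 35, 7, 32}.
    Root 31: left subtree has 0 nodes { }, right has 2 {14, 4}.
      Root 4: left subtree has 1 node {14}, right has 0 { }.
    Root 10: left subtree has 0 nodes { }, right has 3 {35, 7, 32}.
      Root 32: left subtree has 2 nodes {35, 7}, right has 0 { }.
        Root 7: left subtree has 1 node {35}, right has 0 { }.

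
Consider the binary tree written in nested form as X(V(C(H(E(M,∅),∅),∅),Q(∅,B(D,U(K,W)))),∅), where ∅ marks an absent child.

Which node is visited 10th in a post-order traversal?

Q

Post-order visits the left subtree, then the right subtree, then the node.
At X: go left to V.
  At V: go left to C.
    At C: go left to H.
      At H: go left to E.
        At E: go left to M.
          M is a leaf — visit M.
        At E: no right child.
        Visit E.
      At H: no right child.
      Visit H.
    At C: no right child.
    Visit C.
  At V: go right to Q.
    At Q: no left child.
    At Q: go right to B.
      At B: go left to D.
        D is a leaf — visit D.
      At B: go right to U.
        At U: go left to K.
          K is a leaf — visit K.
        At U: go right to W.
          W is a leaf — visit W.
        Visit U.
      Visit B.
    Visit Q.
  Visit V.
At X: no right child.
Visit X.
Full post-order sequence: M, E, H, C, D, K, W, U, B, Q, V, X.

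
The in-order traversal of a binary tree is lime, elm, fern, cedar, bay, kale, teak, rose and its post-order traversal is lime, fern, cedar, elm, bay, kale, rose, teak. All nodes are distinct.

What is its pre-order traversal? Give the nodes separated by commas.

The last element of post-order is the root; it splits in-order into left and right subtrees.
Root teak: left subtree has 6 nodes {lime, elm, fern, cedar, bay, kale}, right has 1 {rose}.
  Root kale: left subtree has 5 nodes {lime, elm, fern, cedar, bay}, right has 0 { }.
    Root bay: left subtree has 4 nodes {lime, elm, fern, cedar}, right has 0 { }.
      Root elm: left subtree has 1 node {lime}, right has 2 {fern, cedar}.
        Root cedar: left subtree has 1 node {fern}, right has 0 { }.

teak, kale, bay, elm, lime, cedar, fern, rose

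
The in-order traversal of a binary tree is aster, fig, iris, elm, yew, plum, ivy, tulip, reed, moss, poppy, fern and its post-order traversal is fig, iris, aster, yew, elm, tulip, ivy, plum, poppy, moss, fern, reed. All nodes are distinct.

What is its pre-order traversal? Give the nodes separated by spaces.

reed plum elm aster iris fig yew ivy tulip fern moss poppy

The last element of post-order is the root; it splits in-order into left and right subtrees.
Root reed: left subtree has 8 nodes {aster, fig, iris, elm, yew, plum, ivy, tulip}, right has 3 {moss, poppy, fern}.
  Root plum: left subtree has 5 nodes {aster, fig, iris, elm, yew}, right has 2 {ivy, tulip}.
    Root elm: left subtree has 3 nodes {aster, fig, iris}, right has 1 {yew}.
      Root aster: left subtree has 0 nodes { }, right has 2 {fig, iris}.
        Root iris: left subtree has 1 node {fig}, right has 0 { }.
    Root ivy: left subtree has 0 nodes { }, right has 1 {tulip}.
  Root fern: left subtree has 2 nodes {moss, poppy}, right has 0 { }.
    Root moss: left subtree has 0 nodes { }, right has 1 {poppy}.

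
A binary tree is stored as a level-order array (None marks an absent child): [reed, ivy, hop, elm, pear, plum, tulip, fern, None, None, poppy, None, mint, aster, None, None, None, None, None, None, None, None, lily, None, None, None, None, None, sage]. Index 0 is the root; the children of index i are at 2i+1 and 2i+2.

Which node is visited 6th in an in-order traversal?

In-order visits the left subtree, then the node, then the right subtree.
At reed: go left to ivy.
  At ivy: go left to elm.
    At elm: go left to fern.
      fern is a leaf — visit fern.
    Visit elm.
    At elm: no right child.
  Visit ivy.
  At ivy: go right to pear.
    At pear: no left child.
    Visit pear.
    At pear: go right to poppy.
      At poppy: no left child.
      Visit poppy.
      At poppy: go right to lily.
        lily is a leaf — visit lily.
Visit reed.
At reed: go right to hop.
  At hop: go left to plum.
    At plum: no left child.
    Visit plum.
    At plum: go right to mint.
      mint is a leaf — visit mint.
  Visit hop.
  At hop: go right to tulip.
    At tulip: go left to aster.
      At aster: no left child.
      Visit aster.
      At aster: go right to sage.
        sage is a leaf — visit sage.
    Visit tulip.
    At tulip: no right child.
Full in-order sequence: fern, elm, ivy, pear, poppy, lily, reed, plum, mint, hop, aster, sage, tulip.

lily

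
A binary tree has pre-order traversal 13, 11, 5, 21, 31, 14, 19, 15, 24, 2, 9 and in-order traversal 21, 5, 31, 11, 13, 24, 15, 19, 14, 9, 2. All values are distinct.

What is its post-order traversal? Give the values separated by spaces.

The first element of pre-order is the root; it splits in-order into left and right subtrees.
Root 13: left subtree has 4 nodes {21, 5, 31, 11}, right has 6 {24, 15, 19, 14, 9, 2}.
  Root 11: left subtree has 3 nodes {21, 5, 31}, right has 0 { }.
    Root 5: left subtree has 1 node {21}, right has 1 {31}.
  Root 14: left subtree has 3 nodes {24, 15, 19}, right has 2 {9, 2}.
    Root 19: left subtree has 2 nodes {24, 15}, right has 0 { }.
      Root 15: left subtree has 1 node {24}, right has 0 { }.
    Root 2: left subtree has 1 node {9}, right has 0 { }.

21 31 5 11 24 15 19 9 2 14 13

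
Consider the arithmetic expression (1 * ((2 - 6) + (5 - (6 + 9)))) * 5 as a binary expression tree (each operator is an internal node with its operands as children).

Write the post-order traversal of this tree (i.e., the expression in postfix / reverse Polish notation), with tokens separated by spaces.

Post-order on an expression tree gives postfix notation: for each operator, emit left operand, right operand, then the operator.

1 2 6 - 5 6 9 + - + * 5 *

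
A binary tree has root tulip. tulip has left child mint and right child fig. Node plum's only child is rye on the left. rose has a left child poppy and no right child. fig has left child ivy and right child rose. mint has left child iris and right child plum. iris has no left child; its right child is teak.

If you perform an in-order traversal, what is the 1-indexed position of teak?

In-order visits the left subtree, then the node, then the right subtree.
At tulip: go left to mint.
  At mint: go left to iris.
    At iris: no left child.
    Visit iris.
    At iris: go right to teak.
      teak is a leaf — visit teak.
  Visit mint.
  At mint: go right to plum.
    At plum: go left to rye.
      rye is a leaf — visit rye.
    Visit plum.
    At plum: no right child.
Visit tulip.
At tulip: go right to fig.
  At fig: go left to ivy.
    ivy is a leaf — visit ivy.
  Visit fig.
  At fig: go right to rose.
    At rose: go left to poppy.
      poppy is a leaf — visit poppy.
    Visit rose.
    At rose: no right child.
Full in-order sequence: iris, teak, mint, rye, plum, tulip, ivy, fig, poppy, rose.

2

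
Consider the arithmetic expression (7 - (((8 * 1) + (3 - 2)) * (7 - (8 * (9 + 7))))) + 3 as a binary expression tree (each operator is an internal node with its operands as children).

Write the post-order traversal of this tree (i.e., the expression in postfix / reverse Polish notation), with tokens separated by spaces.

Post-order on an expression tree gives postfix notation: for each operator, emit left operand, right operand, then the operator.

7 8 1 * 3 2 - + 7 8 9 7 + * - * - 3 +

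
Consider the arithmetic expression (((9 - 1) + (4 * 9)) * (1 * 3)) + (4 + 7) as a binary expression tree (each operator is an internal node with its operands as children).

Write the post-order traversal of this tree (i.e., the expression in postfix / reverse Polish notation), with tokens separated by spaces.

Post-order on an expression tree gives postfix notation: for each operator, emit left operand, right operand, then the operator.

9 1 - 4 9 * + 1 3 * * 4 7 + +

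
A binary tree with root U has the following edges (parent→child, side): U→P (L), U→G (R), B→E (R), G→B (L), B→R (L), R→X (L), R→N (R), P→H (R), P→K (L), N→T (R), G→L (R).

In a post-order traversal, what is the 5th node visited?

Post-order visits the left subtree, then the right subtree, then the node.
At U: go left to P.
  At P: go left to K.
    K is a leaf — visit K.
  At P: go right to H.
    H is a leaf — visit H.
  Visit P.
At U: go right to G.
  At G: go left to B.
    At B: go left to R.
      At R: go left to X.
        X is a leaf — visit X.
      At R: go right to N.
        At N: no left child.
        At N: go right to T.
          T is a leaf — visit T.
        Visit N.
      Visit R.
    At B: go right to E.
      E is a leaf — visit E.
    Visit B.
  At G: go right to L.
    L is a leaf — visit L.
  Visit G.
Visit U.
Full post-order sequence: K, H, P, X, T, N, R, E, B, L, G, U.

T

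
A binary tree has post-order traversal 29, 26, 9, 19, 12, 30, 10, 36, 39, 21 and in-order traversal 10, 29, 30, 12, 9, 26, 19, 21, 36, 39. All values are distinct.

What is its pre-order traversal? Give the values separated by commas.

The last element of post-order is the root; it splits in-order into left and right subtrees.
Root 21: left subtree has 7 nodes {10, 29, 30, 12, 9, 26, 19}, right has 2 {36, 39}.
  Root 10: left subtree has 0 nodes { }, right has 6 {29, 30, 12, 9, 26, 19}.
    Root 30: left subtree has 1 node {29}, right has 4 {12, 9, 26, 19}.
      Root 12: left subtree has 0 nodes { }, right has 3 {9, 26, 19}.
        Root 19: left subtree has 2 nodes {9, 26}, right has 0 { }.
          Root 9: left subtree has 0 nodes { }, right has 1 {26}.
  Root 39: left subtree has 1 node {36}, right has 0 { }.

21, 10, 30, 29, 12, 19, 9, 26, 39, 36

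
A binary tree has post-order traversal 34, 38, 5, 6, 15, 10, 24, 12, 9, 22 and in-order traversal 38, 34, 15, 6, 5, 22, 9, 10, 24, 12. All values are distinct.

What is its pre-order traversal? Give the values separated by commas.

The last element of post-order is the root; it splits in-order into left and right subtrees.
Root 22: left subtree has 5 nodes {38, 34, 15, 6, 5}, right has 4 {9, 10, 24, 12}.
  Root 15: left subtree has 2 nodes {38, 34}, right has 2 {6, 5}.
    Root 38: left subtree has 0 nodes { }, right has 1 {34}.
    Root 6: left subtree has 0 nodes { }, right has 1 {5}.
  Root 9: left subtree has 0 nodes { }, right has 3 {10, 24, 12}.
    Root 12: left subtree has 2 nodes {10, 24}, right has 0 { }.
      Root 24: left subtree has 1 node {10}, right has 0 { }.

22, 15, 38, 34, 6, 5, 9, 12, 24, 10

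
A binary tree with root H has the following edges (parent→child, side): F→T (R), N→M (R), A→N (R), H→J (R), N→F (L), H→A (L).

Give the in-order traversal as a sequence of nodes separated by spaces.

In-order visits the left subtree, then the node, then the right subtree.
At H: go left to A.
  At A: no left child.
  Visit A.
  At A: go right to N.
    At N: go left to F.
      At F: no left child.
      Visit F.
      At F: go right to T.
        T is a leaf — visit T.
    Visit N.
    At N: go right to M.
      M is a leaf — visit M.
Visit H.
At H: go right to J.
  J is a leaf — visit J.

A F T N M H J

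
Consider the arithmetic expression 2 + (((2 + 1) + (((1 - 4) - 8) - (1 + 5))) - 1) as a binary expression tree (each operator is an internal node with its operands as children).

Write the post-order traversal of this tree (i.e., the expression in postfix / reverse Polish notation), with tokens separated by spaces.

Post-order on an expression tree gives postfix notation: for each operator, emit left operand, right operand, then the operator.

2 2 1 + 1 4 - 8 - 1 5 + - + 1 - +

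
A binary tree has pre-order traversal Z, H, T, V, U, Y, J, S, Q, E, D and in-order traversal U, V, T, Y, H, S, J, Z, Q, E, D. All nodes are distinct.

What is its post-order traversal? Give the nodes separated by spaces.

The first element of pre-order is the root; it splits in-order into left and right subtrees.
Root Z: left subtree has 7 nodes {U, V, T, Y, H, S, J}, right has 3 {Q, E, D}.
  Root H: left subtree has 4 nodes {U, V, T, Y}, right has 2 {S, J}.
    Root T: left subtree has 2 nodes {U, V}, right has 1 {Y}.
      Root V: left subtree has 1 node {U}, right has 0 { }.
    Root J: left subtree has 1 node {S}, right has 0 { }.
  Root Q: left subtree has 0 nodes { }, right has 2 {E, D}.
    Root E: left subtree has 0 nodes { }, right has 1 {D}.

U V Y T S J H D E Q Z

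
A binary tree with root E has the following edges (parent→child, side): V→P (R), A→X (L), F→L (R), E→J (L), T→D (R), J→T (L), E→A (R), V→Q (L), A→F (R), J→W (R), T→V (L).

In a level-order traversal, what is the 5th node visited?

Level-order visits nodes level by level from the root, left to right within each level.
Level 0: E
Level 1: J, A
Level 2: T, W, X, F
Level 3: V, D, L
Level 4: Q, P
Full level-order sequence: E, J, A, T, W, X, F, V, D, L, Q, P.

W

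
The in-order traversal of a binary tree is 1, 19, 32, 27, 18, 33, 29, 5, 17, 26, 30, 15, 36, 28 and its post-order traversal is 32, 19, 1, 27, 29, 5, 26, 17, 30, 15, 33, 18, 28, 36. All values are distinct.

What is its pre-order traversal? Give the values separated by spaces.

The last element of post-order is the root; it splits in-order into left and right subtrees.
Root 36: left subtree has 12 nodes {1, 19, 32, 27, 18, 33, 29, 5, 17, 26, 30, 15}, right has 1 {28}.
  Root 18: left subtree has 4 nodes {1, 19, 32, 27}, right has 7 {33, 29, 5, 17, 26, 30, 15}.
    Root 27: left subtree has 3 nodes {1, 19, 32}, right has 0 { }.
      Root 1: left subtree has 0 nodes { }, right has 2 {19, 32}.
        Root 19: left subtree has 0 nodes { }, right has 1 {32}.
    Root 33: left subtree has 0 nodes { }, right has 6 {29, 5, 17, 26, 30, 15}.
      Root 15: left subtree has 5 nodes {29, 5, 17, 26, 30}, right has 0 { }.
        Root 30: left subtree has 4 nodes {29, 5, 17, 26}, right has 0 { }.
          Root 17: left subtree has 2 nodes {29, 5}, right has 1 {26}.
            Root 5: left subtree has 1 node {29}, right has 0 { }.

36 18 27 1 19 32 33 15 30 17 5 29 26 28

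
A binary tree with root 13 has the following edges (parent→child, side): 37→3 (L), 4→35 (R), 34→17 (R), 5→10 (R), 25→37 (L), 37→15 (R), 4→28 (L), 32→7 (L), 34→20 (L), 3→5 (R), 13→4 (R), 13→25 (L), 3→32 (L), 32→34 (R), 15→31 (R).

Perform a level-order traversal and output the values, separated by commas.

Level-order visits nodes level by level from the root, left to right within each level.
Level 0: 13
Level 1: 25, 4
Level 2: 37, 28, 35
Level 3: 3, 15
Level 4: 32, 5, 31
Level 5: 7, 34, 10
Level 6: 20, 17

13, 25, 4, 37, 28, 35, 3, 15, 32, 5, 31, 7, 34, 10, 20, 17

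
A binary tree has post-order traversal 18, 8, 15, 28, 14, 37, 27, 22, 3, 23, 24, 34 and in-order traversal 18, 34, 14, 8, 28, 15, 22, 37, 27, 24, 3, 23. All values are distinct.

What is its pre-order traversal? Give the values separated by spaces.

The last element of post-order is the root; it splits in-order into left and right subtrees.
Root 34: left subtree has 1 node {18}, right has 10 {14, 8, 28, 15, 22, 37, 27, 24, 3, 23}.
  Root 24: left subtree has 7 nodes {14, 8, 28, 15, 22, 37, 27}, right has 2 {3, 23}.
    Root 22: left subtree has 4 nodes {14, 8, 28, 15}, right has 2 {37, 27}.
      Root 14: left subtree has 0 nodes { }, right has 3 {8, 28, 15}.
        Root 28: left subtree has 1 node {8}, right has 1 {15}.
      Root 27: left subtree has 1 node {37}, right has 0 { }.
    Root 23: left subtree has 1 node {3}, right has 0 { }.

34 18 24 22 14 28 8 15 27 37 23 3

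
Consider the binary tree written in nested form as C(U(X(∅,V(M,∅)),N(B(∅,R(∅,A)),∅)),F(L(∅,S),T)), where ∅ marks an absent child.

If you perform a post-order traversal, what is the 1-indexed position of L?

Post-order visits the left subtree, then the right subtree, then the node.
At C: go left to U.
  At U: go left to X.
    At X: no left child.
    At X: go right to V.
      At V: go left to M.
        M is a leaf — visit M.
      At V: no right child.
      Visit V.
    Visit X.
  At U: go right to N.
    At N: go left to B.
      At B: no left child.
      At B: go right to R.
        At R: no left child.
        At R: go right to A.
          A is a leaf — visit A.
        Visit R.
      Visit B.
    At N: no right child.
    Visit N.
  Visit U.
At C: go right to F.
  At F: go left to L.
    At L: no left child.
    At L: go right to S.
      S is a leaf — visit S.
    Visit L.
  At F: go right to T.
    T is a leaf — visit T.
  Visit F.
Visit C.
Full post-order sequence: M, V, X, A, R, B, N, U, S, L, T, F, C.

10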